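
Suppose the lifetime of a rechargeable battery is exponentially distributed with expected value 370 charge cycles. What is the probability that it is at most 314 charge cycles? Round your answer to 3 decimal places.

The rate is λ = 1/370 = 0.0027027 per charge cycle.
P(X ≤ 314) = 1 − e^(−λ·314) = 1 − e^(−0.84865) ≈ 0.572.

0.572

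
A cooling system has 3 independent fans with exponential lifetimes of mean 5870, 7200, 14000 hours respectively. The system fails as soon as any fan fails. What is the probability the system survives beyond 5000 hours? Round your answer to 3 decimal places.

0.149

The first failure time is exponential with rate Σλ_i = 1/5870 + 1/7200 + 1/14000 = 0.000380675 per hour.
P(min > 5000) = e^(−0.000380675·5000) = e^(−1.9034) ≈ 0.149.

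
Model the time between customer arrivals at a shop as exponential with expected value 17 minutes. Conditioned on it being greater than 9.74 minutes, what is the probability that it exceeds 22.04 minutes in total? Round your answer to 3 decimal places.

0.485

The rate is λ = 1/17 = 0.0588235 per minute.
P(X > s+t | X > s) = e^(−λ(s+t))/e^(−λs) = e^(−λt), independent of s = 9.74.
P(X > 12.3) = e^(−0.72353) ≈ 0.485.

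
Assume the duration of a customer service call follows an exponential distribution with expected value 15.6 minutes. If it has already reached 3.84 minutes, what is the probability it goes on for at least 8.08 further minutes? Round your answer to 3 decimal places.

The rate is λ = 1/15.6 = 0.0641026 per minute.
P(X > s+t | X > s) = e^(−λ(s+t))/e^(−λs) = e^(−λt), independent of s = 3.84.
P(X > 8.08) = e^(−0.51795) ≈ 0.596.

0.596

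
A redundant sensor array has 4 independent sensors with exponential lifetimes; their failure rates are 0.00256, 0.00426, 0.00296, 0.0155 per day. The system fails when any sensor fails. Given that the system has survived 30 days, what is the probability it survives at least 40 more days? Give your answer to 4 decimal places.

Time to first failure ~ Exp(Σλ) with Σλ = 0.02528.
By memorylessness, P(T > 30+40 | T > 30) = P(T > 40) = e^(−0.02528·40) ≈ 0.3638.

0.3638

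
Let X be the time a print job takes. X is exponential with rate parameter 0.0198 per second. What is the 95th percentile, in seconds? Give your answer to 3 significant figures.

151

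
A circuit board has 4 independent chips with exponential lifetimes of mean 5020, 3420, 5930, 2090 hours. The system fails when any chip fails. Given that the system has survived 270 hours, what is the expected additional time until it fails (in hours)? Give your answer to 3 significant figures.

First-failure rate Σλ = 1/5020 + 1/3420 + 1/5930 + 1/2090 = 0.0011387.
By memorylessness the expected residual is 1/Σλ = 878.191 hours, regardless of the 270 already elapsed.

878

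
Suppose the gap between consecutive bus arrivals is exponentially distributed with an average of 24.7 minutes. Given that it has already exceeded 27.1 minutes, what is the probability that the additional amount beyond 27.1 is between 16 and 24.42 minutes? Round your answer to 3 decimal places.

The rate is λ = 1/24.7 = 0.0404858 per minute.
Memoryless: the residual past 27.1 is again Exp(λ).
P(16 < residual < 24.42) = e^(−λ·16) − e^(−λ·24.42) = 0.52321 − 0.37207 ≈ 0.151.

0.151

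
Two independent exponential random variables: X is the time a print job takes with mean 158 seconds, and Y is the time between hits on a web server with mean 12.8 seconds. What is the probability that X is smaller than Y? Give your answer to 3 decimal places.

λ_1 = 1/158 = 0.00632911, λ_2 = 1/12.8 = 0.078125.
For independent exponentials, P(X < Y) = λ_1/(λ_1+λ_2) = 0.00632911/0.0844541 ≈ 0.075.

0.075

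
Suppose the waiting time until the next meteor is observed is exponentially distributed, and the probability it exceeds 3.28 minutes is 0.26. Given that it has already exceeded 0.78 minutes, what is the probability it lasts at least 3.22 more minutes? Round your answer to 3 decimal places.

From e^(−λ·3.28) = 0.26, λ = −ln(0.26)/3.28 = 0.410693.
Memoryless: P(X > 0.78+3.22 | X > 0.78) = P(X > 3.22) = e^(−0.410693·3.22) ≈ 0.266.

0.266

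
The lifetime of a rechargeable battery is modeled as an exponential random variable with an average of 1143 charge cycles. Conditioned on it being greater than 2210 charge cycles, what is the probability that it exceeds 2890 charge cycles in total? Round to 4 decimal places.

The rate is λ = 1/1143 = 0.000874891 per charge cycle.
P(X > s+t | X > s) = e^(−λ(s+t))/e^(−λs) = e^(−λt), independent of s = 2210.
P(X > 680) = e^(−0.59493) ≈ 0.5516.

0.5516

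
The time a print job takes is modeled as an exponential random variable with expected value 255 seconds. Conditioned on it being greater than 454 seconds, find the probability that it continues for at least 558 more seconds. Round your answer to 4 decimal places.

The rate is λ = 1/255 = 0.00392157 per second.
The exponential is memoryless, so the remaining time is again Exp(λ): the condition X > 454 is irrelevant.
P(X > 558) = e^(−2.1882) ≈ 0.1121.

0.1121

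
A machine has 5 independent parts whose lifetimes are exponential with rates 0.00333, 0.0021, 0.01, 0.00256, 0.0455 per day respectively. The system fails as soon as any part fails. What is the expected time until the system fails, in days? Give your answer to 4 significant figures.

The time to first failure is exponential with rate Σλ = 0.00333 + 0.0021 + 0.01 + 0.00256 + 0.0455 = 0.06349.
E[min] = 1/Σλ = 1/0.06349 = 15.7505 days.

15.75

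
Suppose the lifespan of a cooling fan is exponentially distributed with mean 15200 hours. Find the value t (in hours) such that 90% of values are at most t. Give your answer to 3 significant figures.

The rate is λ = 1/15200 = 0.0000657895 per hour.
Set 1 − e^(−λt) = 0.9, so t = −ln(0.1)/λ = 2.3026/0.0000657895 ≈ 34999.3 hours.

35000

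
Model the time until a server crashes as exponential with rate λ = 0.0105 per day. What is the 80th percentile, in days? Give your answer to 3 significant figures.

153

Set 1 − e^(−λt) = 0.8, so t = −ln(0.2)/λ = 1.6094/0.0105 ≈ 153.28 days.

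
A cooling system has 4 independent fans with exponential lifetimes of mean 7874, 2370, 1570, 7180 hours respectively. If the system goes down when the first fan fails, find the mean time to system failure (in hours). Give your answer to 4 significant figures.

754.6

The first failure time is exponential with rate Σλ_i = 1/7874 + 1/2370 + 1/1570 + 1/7180 = 0.00132516 per hour.
E[min] = 1/Σλ = 1/0.00132516 = 754.626 hours.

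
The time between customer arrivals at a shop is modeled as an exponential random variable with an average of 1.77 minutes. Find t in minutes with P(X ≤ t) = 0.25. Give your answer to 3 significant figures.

The rate is λ = 1/1.77 = 0.564972 per minute.
Set 1 − e^(−λt) = 0.25, so t = −ln(0.75)/λ = 0.28768/0.564972 ≈ 0.509197 minutes.

0.509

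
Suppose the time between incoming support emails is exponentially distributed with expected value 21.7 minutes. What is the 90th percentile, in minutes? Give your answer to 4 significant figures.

The rate is λ = 1/21.7 = 0.0460829 per minute.
Set 1 − e^(−λt) = 0.9, so t = −ln(0.1)/λ = 2.3026/0.0460829 ≈ 49.9661 minutes.

49.97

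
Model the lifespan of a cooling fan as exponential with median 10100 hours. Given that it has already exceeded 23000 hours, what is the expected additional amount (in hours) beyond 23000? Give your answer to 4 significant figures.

14570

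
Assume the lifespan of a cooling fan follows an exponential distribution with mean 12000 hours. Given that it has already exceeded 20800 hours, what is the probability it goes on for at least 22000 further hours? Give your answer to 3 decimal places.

0.160

The rate is λ = 1/12000 = 0.0000833333 per hour.
The exponential is memoryless, so the remaining time is again Exp(λ): the condition X > 20800 is irrelevant.
P(X > 22000) = e^(−1.8333) ≈ 0.160.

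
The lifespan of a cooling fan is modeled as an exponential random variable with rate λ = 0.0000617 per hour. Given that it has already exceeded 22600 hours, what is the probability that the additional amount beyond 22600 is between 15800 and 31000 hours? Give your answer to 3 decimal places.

Memoryless: the residual past 22600 is again Exp(λ).
P(15800 < residual < 31000) = e^(−λ·15800) − e^(−λ·31000) = 0.37725 − 0.14768 ≈ 0.230.

0.230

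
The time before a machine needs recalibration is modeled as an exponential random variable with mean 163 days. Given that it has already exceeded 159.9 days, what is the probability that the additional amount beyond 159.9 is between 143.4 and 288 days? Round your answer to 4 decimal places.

0.2440

The rate is λ = 1/163 = 0.00613497 per day.
Memoryless: the residual past 159.9 is again Exp(λ).
P(143.4 < residual < 288) = e^(−λ·143.4) − e^(−λ·288) = 0.41488 − 0.17087 ≈ 0.2440.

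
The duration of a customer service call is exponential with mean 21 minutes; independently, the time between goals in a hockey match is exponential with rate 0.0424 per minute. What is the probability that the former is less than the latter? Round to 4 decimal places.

0.5290

λ_1 = 1/21 = 0.047619, λ_2 = 0.0424.
For independent exponentials, P(the former < the latter) = λ_1/(λ_1+λ_2) = 0.047619/0.090019 ≈ 0.5290.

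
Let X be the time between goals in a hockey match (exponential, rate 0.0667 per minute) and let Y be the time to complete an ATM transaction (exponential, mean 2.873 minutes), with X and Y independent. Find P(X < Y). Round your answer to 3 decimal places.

λ_1 = 0.0667, λ_2 = 1/2.873 = 0.348068.
For independent exponentials, P(X < Y) = λ_1/(λ_1+λ_2) = 0.0667/0.414768 ≈ 0.161.

0.161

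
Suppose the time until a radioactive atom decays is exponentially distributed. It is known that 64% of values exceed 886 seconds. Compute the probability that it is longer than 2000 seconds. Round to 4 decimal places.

0.3652

e^(−λ·886) = 0.64 ⇒ λ = −ln(0.64)/886 = 0.00050371.
P(X > 2000) = e^(−0.00050371·2000) = e^(−1.0074) ≈ 0.3652.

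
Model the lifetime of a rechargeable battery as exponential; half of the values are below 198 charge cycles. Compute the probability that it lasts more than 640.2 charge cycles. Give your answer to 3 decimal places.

For an exponential, median = ln(2)/λ, so λ = ln 2 / 198 = 0.00350074 per charge cycle.
P(X > 640.2) = e^(−λ·640.2) = e^(−2.2412) ≈ 0.106.

0.106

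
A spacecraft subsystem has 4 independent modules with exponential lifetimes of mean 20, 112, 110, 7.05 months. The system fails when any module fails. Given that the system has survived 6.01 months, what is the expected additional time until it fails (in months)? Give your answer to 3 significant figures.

4.77

First-failure rate Σλ = 1/20 + 1/112 + 1/110 + 1/7.05 = 0.209863.
By memorylessness the expected residual is 1/Σλ = 4.765 months, regardless of the 6.01 already elapsed.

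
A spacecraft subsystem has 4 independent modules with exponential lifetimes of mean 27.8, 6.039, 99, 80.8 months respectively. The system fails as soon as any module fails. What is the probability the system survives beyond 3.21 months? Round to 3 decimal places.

0.487

The first failure time is exponential with rate Σλ_i = 1/27.8 + 1/6.039 + 1/99 + 1/80.8 = 0.224039 per month.
P(min > 3.21) = e^(−0.224039·3.21) = e^(−0.71916) ≈ 0.487.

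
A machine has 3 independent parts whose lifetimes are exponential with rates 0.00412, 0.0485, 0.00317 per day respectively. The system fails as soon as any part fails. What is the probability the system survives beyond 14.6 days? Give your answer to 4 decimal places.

The time to first failure is exponential with rate Σλ = 0.00412 + 0.0485 + 0.00317 = 0.05579.
P(min > 14.6) = e^(−0.05579·14.6) = e^(−0.81453) ≈ 0.4428.

0.4428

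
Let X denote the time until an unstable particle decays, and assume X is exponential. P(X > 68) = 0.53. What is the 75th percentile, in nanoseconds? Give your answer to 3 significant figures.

e^(−λ·68) = 0.53 ⇒ λ = −ln(0.53)/68 = 0.00933645.
75th percentile: 1 − e^(−λt) = 0.75, t = −ln(0.25)/λ = 148.482 nanoseconds.

148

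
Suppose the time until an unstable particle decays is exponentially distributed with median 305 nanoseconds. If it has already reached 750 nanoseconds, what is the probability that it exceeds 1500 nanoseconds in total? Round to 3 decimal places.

0.182

For an exponential, median = ln(2)/λ, so λ = ln 2 / 305 = 0.00227261 per nanosecond.
By the memoryless property, P(X > 750+750 | X > 750) = P(X > 750).
P(X > 750) = e^(−1.7045) ≈ 0.182.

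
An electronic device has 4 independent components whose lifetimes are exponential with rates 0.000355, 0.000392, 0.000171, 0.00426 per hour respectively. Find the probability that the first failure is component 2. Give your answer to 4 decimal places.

0.0757

The time to first failure is exponential with rate Σλ = 0.000355 + 0.000392 + 0.000171 + 0.00426 = 0.005178.
P(component 2 first) = λ_2/Σλ = 0.000392/0.005178 ≈ 0.0757.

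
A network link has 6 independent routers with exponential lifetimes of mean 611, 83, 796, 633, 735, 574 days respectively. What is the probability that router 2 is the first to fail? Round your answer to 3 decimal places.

Rates: λ_i = 1/mean_i → 0.00163666, 0.0120482, 0.00125628, 0.00157978, 0.00136054, 0.00174216; Σλ = 0.0196236.
P(router 2 first) = λ_2/Σλ = 0.0120482/0.0196236 ≈ 0.614.

0.614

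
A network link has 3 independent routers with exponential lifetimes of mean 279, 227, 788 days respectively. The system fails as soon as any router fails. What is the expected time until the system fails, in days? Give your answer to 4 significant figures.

108.0

The first failure time is exponential with rate Σλ_i = 1/279 + 1/227 + 1/788 = 0.00925855 per day.
E[min] = 1/Σλ = 1/0.00925855 = 108.008 days.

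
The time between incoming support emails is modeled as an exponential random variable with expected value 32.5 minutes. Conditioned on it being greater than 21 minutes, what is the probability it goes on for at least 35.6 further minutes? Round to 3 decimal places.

The rate is λ = 1/32.5 = 0.0307692 per minute.
By the memoryless property, P(X > 21+35.6 | X > 21) = P(X > 35.6).
P(X > 35.6) = e^(−1.0954) ≈ 0.334.

0.334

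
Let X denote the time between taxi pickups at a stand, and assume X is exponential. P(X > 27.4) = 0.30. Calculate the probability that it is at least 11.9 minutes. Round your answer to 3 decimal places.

0.593

e^(−λ·27.4) = 0.30 ⇒ λ = −ln(0.30)/27.4 = 0.0439406.
P(X > 11.9) = e^(−0.0439406·11.9) = e^(−0.52289) ≈ 0.593.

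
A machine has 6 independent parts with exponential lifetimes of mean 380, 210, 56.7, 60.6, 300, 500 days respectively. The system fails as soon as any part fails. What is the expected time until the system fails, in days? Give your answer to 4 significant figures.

The first failure time is exponential with rate Σλ_i = 1/380 + 1/210 + 1/56.7 + 1/60.6 + 1/300 + 1/500 = 0.0468652 per day.
E[min] = 1/Σλ = 1/0.0468652 = 21.3378 days.

21.34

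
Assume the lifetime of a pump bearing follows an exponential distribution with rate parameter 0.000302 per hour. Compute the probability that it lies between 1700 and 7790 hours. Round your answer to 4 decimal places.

P(1700 < X < 7790) = e^(−λ·1700) − e^(−λ·7790) = 0.59846 − 0.09512 ≈ 0.5033.

0.5033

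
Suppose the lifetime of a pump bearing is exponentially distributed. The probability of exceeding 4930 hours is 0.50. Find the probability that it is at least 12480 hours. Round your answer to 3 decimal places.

e^(−λ·4930) = 0.50 ⇒ λ = −ln(0.50)/4930 = 0.000140598.
P(X > 12480) = e^(−0.000140598·12480) = e^(−1.7547) ≈ 0.173.

0.173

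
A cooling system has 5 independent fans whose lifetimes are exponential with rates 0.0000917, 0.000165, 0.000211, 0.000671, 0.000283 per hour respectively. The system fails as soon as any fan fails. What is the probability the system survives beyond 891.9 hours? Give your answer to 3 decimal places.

The time to first failure is exponential with rate Σλ = 0.0000917 + 0.000165 + 0.000211 + 0.000671 + 0.000283 = 0.0014217.
P(min > 891.9) = e^(−0.0014217·891.9) = e^(−1.268) ≈ 0.281.

0.281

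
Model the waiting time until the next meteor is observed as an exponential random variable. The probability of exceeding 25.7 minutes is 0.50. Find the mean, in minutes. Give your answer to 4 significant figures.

37.08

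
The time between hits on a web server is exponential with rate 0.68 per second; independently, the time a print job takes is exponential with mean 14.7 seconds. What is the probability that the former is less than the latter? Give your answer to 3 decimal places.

λ_1 = 0.68, λ_2 = 1/14.7 = 0.0680272.
For independent exponentials, P(the former < the latter) = λ_1/(λ_1+λ_2) = 0.68/0.748027 ≈ 0.909.

0.909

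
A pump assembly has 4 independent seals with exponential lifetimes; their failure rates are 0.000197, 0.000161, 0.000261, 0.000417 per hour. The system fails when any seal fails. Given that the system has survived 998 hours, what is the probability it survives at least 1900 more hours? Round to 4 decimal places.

Time to first failure ~ Exp(Σλ) with Σλ = 0.001036.
By memorylessness, P(T > 998+1900 | T > 998) = P(T > 1900) = e^(−0.001036·1900) ≈ 0.1397.

0.1397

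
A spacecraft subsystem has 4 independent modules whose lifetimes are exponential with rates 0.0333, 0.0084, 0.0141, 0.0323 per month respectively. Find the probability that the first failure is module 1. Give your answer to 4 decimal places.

0.3780

The time to first failure is exponential with rate Σλ = 0.0333 + 0.0084 + 0.0141 + 0.0323 = 0.0881.
P(module 1 first) = λ_1/Σλ = 0.0333/0.0881 ≈ 0.3780.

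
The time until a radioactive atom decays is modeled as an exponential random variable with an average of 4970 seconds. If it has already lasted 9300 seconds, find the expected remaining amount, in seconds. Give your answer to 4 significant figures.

The rate is λ = 1/4970 = 0.000201207 per second.
By memorylessness, the remaining amount past any threshold is again Exp(λ) with mean 1/λ = 4970 seconds.

4970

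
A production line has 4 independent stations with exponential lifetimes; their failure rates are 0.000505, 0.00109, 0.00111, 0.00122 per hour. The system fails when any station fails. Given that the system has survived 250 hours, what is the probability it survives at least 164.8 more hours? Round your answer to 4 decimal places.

Time to first failure ~ Exp(Σλ) with Σλ = 0.003925.
By memorylessness, P(T > 250+164.8 | T > 250) = P(T > 164.8) = e^(−0.003925·164.8) ≈ 0.5237.

0.5237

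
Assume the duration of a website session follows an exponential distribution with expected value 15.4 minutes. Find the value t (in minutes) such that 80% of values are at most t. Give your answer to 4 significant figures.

The rate is λ = 1/15.4 = 0.0649351 per minute.
Set 1 − e^(−λt) = 0.8, so t = −ln(0.2)/λ = 1.6094/0.0649351 ≈ 24.7853 minutes.

24.79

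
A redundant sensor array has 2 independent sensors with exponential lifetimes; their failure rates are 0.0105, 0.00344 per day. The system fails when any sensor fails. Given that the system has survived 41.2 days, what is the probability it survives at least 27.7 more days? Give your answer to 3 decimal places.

Time to first failure ~ Exp(Σλ) with Σλ = 0.01394.
By memorylessness, P(T > 41.2+27.7 | T > 41.2) = P(T > 27.7) = e^(−0.01394·27.7) ≈ 0.680.

0.680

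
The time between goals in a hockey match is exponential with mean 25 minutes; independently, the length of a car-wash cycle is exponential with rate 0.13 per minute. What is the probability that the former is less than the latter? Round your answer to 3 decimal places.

λ_1 = 1/25 = 0.04, λ_2 = 0.13.
For independent exponentials, P(the former < the latter) = λ_1/(λ_1+λ_2) = 0.04/0.17 ≈ 0.235.

0.235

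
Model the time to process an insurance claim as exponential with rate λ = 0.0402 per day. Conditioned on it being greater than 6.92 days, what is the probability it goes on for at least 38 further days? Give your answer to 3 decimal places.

0.217

By the memoryless property, P(X > 6.92+38 | X > 6.92) = P(X > 38).
P(X > 38) = e^(−1.5276) ≈ 0.217.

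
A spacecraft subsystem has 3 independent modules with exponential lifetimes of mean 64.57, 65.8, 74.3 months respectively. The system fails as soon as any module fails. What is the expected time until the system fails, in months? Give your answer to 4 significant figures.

22.65

The first failure time is exponential with rate Σλ_i = 1/64.57 + 1/65.8 + 1/74.3 = 0.0441436 per month.
E[min] = 1/Σλ = 1/0.0441436 = 22.6533 months.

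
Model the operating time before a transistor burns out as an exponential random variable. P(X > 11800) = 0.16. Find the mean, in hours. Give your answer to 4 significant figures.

6439

e^(−λ·11800) = 0.16 ⇒ λ = −ln(0.16)/11800 = 0.000155304.
Mean = 1/λ = 6439 hours.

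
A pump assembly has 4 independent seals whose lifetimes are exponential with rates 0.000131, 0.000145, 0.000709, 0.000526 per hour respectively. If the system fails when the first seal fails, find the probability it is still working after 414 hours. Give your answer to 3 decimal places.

0.535

The time to first failure is exponential with rate Σλ = 0.000131 + 0.000145 + 0.000709 + 0.000526 = 0.001511.
P(min > 414) = e^(−0.001511·414) = e^(−0.62555) ≈ 0.535.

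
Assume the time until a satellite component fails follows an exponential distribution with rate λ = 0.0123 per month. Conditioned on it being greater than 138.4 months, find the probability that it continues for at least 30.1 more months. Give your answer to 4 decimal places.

0.6906

By the memoryless property, P(X > 138.4+30.1 | X > 138.4) = P(X > 30.1).
P(X > 30.1) = e^(−0.37023) ≈ 0.6906.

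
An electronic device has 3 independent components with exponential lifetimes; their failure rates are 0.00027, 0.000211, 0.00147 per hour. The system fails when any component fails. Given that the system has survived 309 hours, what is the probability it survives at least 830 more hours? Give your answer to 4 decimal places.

0.1980

Time to first failure ~ Exp(Σλ) with Σλ = 0.001951.
By memorylessness, P(T > 309+830 | T > 309) = P(T > 830) = e^(−0.001951·830) ≈ 0.1980.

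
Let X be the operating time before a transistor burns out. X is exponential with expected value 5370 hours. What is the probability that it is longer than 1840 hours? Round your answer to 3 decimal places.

The rate is λ = 1/5370 = 0.00018622 per hour.
P(X > 1840) = e^(−λ·1840) = e^(−0.34264) ≈ 0.710.

0.710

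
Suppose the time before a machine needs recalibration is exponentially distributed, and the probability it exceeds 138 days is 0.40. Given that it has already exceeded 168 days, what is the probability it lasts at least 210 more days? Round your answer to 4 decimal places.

From e^(−λ·138) = 0.40, λ = −ln(0.40)/138 = 0.00663979.
Memoryless: P(X > 168+210 | X > 168) = P(X > 210) = e^(−0.00663979·210) ≈ 0.2480.

0.2480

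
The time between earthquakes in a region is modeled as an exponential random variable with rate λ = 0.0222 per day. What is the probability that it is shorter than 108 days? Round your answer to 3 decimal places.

P(X ≤ 108) = 1 − e^(−λ·108) = 1 − e^(−2.3976) ≈ 0.909.

0.909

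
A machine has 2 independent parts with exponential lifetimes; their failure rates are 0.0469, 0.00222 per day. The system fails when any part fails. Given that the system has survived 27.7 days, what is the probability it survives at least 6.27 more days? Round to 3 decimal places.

0.735

Time to first failure ~ Exp(Σλ) with Σλ = 0.04912.
By memorylessness, P(T > 27.7+6.27 | T > 27.7) = P(T > 6.27) = e^(−0.04912·6.27) ≈ 0.735.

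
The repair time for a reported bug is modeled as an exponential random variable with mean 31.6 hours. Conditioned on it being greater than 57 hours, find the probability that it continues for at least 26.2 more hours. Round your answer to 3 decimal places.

The rate is λ = 1/31.6 = 0.0316456 per hour.
The exponential is memoryless, so the remaining time is again Exp(λ): the condition X > 57 is irrelevant.
P(X > 26.2) = e^(−0.82911) ≈ 0.436.

0.436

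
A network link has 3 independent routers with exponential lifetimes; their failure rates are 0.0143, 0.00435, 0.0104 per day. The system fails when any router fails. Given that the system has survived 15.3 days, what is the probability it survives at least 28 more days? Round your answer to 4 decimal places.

Time to first failure ~ Exp(Σλ) with Σλ = 0.02905.
By memorylessness, P(T > 15.3+28 | T > 15.3) = P(T > 28) = e^(−0.02905·28) ≈ 0.4433.

0.4433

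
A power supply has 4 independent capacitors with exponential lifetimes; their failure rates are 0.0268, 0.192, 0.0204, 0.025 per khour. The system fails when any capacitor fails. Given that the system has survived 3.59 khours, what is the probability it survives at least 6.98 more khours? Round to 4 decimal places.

0.1582

Time to first failure ~ Exp(Σλ) with Σλ = 0.2642.
By memorylessness, P(T > 3.59+6.98 | T > 3.59) = P(T > 6.98) = e^(−0.2642·6.98) ≈ 0.1582.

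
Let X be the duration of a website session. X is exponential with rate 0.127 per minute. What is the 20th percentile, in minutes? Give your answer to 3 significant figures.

1.76

Set 1 − e^(−λt) = 0.2, so t = −ln(0.8)/λ = 0.22314/0.127 ≈ 1.75704 minutes.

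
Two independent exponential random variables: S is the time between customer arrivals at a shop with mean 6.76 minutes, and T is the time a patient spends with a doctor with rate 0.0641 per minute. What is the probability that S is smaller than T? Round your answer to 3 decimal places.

0.698

λ_1 = 1/6.76 = 0.147929, λ_2 = 0.0641.
For independent exponentials, P(S < T) = λ_1/(λ_1+λ_2) = 0.147929/0.212029 ≈ 0.698.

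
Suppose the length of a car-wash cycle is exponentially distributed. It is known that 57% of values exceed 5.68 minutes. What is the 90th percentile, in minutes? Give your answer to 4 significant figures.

e^(−λ·5.68) = 0.57 ⇒ λ = −ln(0.57)/5.68 = 0.0989646.
90th percentile: 1 − e^(−λt) = 0.9, t = −ln(0.1)/λ = 23.2668 minutes.

23.27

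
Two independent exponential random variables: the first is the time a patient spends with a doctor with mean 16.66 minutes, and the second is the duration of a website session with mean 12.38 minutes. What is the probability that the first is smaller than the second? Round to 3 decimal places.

λ_1 = 1/16.66 = 0.060024, λ_2 = 1/12.38 = 0.0807754.
For independent exponentials, P(the first < the second) = λ_1/(λ_1+λ_2) = 0.060024/0.140799 ≈ 0.426.

0.426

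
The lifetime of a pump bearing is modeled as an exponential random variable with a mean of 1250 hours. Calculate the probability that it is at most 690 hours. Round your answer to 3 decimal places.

0.424

The rate is λ = 1/1250 = 0.0008 per hour.
P(X ≤ 690) = 1 − e^(−λ·690) = 1 − e^(−0.552) ≈ 0.424.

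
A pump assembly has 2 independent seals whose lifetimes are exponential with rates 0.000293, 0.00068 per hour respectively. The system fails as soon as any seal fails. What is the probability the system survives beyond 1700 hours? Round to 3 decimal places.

0.191

The time to first failure is exponential with rate Σλ = 0.000293 + 0.00068 = 0.000973.
P(min > 1700) = e^(−0.000973·1700) = e^(−1.6541) ≈ 0.191.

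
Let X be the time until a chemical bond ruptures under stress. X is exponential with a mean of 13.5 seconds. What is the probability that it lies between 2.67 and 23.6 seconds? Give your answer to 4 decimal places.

0.6465

The rate is λ = 1/13.5 = 0.0740741 per second.
P(2.67 < X < 23.6) = e^(−λ·2.67) − e^(−λ·23.6) = 0.82055 − 0.17410 ≈ 0.6465.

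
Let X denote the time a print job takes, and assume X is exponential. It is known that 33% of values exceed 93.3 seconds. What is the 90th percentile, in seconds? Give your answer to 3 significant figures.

194

e^(−λ·93.3) = 0.33 ⇒ λ = −ln(0.33)/93.3 = 0.0118828.
90th percentile: 1 − e^(−λt) = 0.9, t = −ln(0.1)/λ = 193.775 seconds.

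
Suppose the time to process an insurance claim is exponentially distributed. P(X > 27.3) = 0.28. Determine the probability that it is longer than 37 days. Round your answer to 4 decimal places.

e^(−λ·27.3) = 0.28 ⇒ λ = −ln(0.28)/27.3 = 0.0466288.
P(X > 37) = e^(−0.0466288·37) = e^(−1.7253) ≈ 0.1781.

0.1781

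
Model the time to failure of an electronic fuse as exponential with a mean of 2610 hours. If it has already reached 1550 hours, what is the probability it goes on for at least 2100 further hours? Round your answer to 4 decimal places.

0.4473

The rate is λ = 1/2610 = 0.000383142 per hour.
The exponential is memoryless, so the remaining time is again Exp(λ): the condition X > 1550 is irrelevant.
P(X > 2100) = e^(−0.8046) ≈ 0.4473.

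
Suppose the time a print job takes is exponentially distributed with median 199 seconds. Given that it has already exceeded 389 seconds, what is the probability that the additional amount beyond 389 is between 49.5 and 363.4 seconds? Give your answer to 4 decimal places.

0.5596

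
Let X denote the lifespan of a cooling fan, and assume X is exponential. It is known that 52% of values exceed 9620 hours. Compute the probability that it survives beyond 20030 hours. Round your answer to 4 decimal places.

e^(−λ·9620) = 0.52 ⇒ λ = −ln(0.52)/9620 = 0.0000679757.
P(X > 20030) = e^(−0.0000679757·20030) = e^(−1.3616) ≈ 0.2563.

0.2563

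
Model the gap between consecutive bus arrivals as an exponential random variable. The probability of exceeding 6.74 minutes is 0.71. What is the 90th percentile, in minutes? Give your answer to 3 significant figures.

e^(−λ·6.74) = 0.71 ⇒ λ = −ln(0.71)/6.74 = 0.0508146.
90th percentile: 1 − e^(−λt) = 0.9, t = −ln(0.1)/λ = 45.3135 minutes.

45.3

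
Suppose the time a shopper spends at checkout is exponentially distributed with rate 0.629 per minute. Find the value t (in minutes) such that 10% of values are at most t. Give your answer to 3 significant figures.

Set 1 − e^(−λt) = 0.1, so t = −ln(0.9)/λ = 0.10536/0.629 ≈ 0.167505 minutes.

0.168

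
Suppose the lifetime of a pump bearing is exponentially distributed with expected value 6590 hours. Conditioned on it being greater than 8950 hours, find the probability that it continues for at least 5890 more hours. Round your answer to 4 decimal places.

0.4091

The rate is λ = 1/6590 = 0.000151745 per hour.
By the memoryless property, P(X > 8950+5890 | X > 8950) = P(X > 5890).
P(X > 5890) = e^(−0.89378) ≈ 0.4091.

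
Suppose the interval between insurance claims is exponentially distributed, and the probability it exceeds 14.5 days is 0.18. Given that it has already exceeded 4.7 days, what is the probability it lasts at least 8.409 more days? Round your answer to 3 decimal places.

0.370

From e^(−λ·14.5) = 0.18, λ = −ln(0.18)/14.5 = 0.118262.
Memoryless: P(X > 4.7+8.409 | X > 4.7) = P(X > 8.409) = e^(−0.118262·8.409) ≈ 0.370.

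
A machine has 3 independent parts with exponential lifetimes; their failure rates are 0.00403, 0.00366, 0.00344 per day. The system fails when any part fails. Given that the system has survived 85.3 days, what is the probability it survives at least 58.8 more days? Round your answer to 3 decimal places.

0.520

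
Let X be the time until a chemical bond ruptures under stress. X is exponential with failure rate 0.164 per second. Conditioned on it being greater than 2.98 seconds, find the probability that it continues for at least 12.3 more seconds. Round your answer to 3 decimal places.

The exponential is memoryless, so the remaining time is again Exp(λ): the condition X > 2.98 is irrelevant.
P(X > 12.3) = e^(−2.0172) ≈ 0.133.

0.133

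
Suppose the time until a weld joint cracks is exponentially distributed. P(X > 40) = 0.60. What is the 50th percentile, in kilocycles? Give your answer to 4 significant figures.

e^(−λ·40) = 0.60 ⇒ λ = −ln(0.60)/40 = 0.0127706.
50th percentile: 1 − e^(−λt) = 0.5, t = −ln(0.5)/λ = 54.2766 kilocycles.

54.28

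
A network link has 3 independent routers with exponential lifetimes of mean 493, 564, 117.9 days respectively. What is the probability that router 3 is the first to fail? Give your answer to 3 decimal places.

0.691

Rates: λ_i = 1/mean_i → 0.0020284, 0.00177305, 0.00848176; Σλ = 0.0122832.
P(router 3 first) = λ_3/Σλ = 0.00848176/0.0122832 ≈ 0.691.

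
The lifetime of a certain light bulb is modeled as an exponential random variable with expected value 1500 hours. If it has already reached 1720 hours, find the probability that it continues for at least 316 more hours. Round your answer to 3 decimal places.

0.810

The rate is λ = 1/1500 = 0.000666667 per hour.
The exponential is memoryless, so the remaining time is again Exp(λ): the condition X > 1720 is irrelevant.
P(X > 316) = e^(−0.21067) ≈ 0.810.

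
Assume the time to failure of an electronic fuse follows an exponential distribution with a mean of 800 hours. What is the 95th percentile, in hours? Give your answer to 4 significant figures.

2397

The rate is λ = 1/800 = 0.00125 per hour.
Set 1 − e^(−λt) = 0.95, so t = −ln(0.05)/λ = 2.9957/0.00125 ≈ 2396.59 hours.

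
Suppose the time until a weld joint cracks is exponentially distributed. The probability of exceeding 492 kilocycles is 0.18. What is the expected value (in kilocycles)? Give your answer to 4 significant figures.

e^(−λ·492) = 0.18 ⇒ λ = −ln(0.18)/492 = 0.00348536.
Mean = 1/λ = 286.914 kilocycles.

286.9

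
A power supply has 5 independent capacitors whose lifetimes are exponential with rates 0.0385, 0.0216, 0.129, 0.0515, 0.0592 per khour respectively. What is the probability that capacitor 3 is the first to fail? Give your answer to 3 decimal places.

0.430

The time to first failure is exponential with rate Σλ = 0.0385 + 0.0216 + 0.129 + 0.0515 + 0.0592 = 0.2998.
P(capacitor 3 first) = λ_3/Σλ = 0.129/0.2998 ≈ 0.430.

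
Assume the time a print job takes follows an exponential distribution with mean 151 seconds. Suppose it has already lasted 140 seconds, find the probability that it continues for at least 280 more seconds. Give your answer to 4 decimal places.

0.1566

The rate is λ = 1/151 = 0.00662252 per second.
P(X > s+t | X > s) = e^(−λ(s+t))/e^(−λs) = e^(−λt), independent of s = 140.
P(X > 280) = e^(−1.8543) ≈ 0.1566.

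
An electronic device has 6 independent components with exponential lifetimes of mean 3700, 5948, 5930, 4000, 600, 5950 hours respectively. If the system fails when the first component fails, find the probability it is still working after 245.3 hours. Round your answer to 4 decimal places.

The first failure time is exponential with rate Σλ_i = 1/3700 + 1/5948 + 1/5930 + 1/4000 + 1/600 + 1/5950 = 0.00269176 per hour.
P(min > 245.3) = e^(−0.00269176·245.3) = e^(−0.66029) ≈ 0.5167.

0.5167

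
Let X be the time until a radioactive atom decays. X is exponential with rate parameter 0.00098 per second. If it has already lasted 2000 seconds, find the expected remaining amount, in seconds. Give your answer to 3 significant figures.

1020

By memorylessness, the remaining amount past any threshold is again Exp(λ) with mean 1/λ = 1020.41 seconds.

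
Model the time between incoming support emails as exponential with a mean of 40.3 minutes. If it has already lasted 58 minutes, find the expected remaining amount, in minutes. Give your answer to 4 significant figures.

The rate is λ = 1/40.3 = 0.0248139 per minute.
By memorylessness, the remaining amount past any threshold is again Exp(λ) with mean 1/λ = 40.3 minutes.

40.30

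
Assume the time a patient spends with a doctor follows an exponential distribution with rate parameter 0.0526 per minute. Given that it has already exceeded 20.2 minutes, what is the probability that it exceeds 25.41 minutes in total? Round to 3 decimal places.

0.760

By the memoryless property, P(X > 20.2+5.21 | X > 20.2) = P(X > 5.21).
P(X > 5.21) = e^(−0.27405) ≈ 0.760.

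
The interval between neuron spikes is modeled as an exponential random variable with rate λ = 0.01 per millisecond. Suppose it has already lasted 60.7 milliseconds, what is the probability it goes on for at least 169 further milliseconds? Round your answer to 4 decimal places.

0.1845

The exponential is memoryless, so the remaining time is again Exp(λ): the condition X > 60.7 is irrelevant.
P(X > 169) = e^(−1.69) ≈ 0.1845.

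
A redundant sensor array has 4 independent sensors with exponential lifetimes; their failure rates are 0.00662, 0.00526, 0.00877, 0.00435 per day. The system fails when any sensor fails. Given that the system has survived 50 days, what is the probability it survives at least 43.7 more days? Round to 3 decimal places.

Time to first failure ~ Exp(Σλ) with Σλ = 0.025.
By memorylessness, P(T > 50+43.7 | T > 50) = P(T > 43.7) = e^(−0.025·43.7) ≈ 0.335.

0.335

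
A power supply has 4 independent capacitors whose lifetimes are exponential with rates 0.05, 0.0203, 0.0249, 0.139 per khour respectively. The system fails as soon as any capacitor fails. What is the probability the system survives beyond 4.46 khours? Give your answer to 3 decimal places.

0.352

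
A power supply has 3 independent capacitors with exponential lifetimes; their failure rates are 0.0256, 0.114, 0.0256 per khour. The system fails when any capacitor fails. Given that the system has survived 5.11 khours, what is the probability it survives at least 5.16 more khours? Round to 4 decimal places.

0.4264

Time to first failure ~ Exp(Σλ) with Σλ = 0.1652.
By memorylessness, P(T > 5.11+5.16 | T > 5.11) = P(T > 5.16) = e^(−0.1652·5.16) ≈ 0.4264.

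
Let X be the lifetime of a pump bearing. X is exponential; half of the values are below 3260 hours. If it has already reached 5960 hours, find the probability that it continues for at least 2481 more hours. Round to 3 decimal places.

0.590

For an exponential, median = ln(2)/λ, so λ = ln 2 / 3260 = 0.000212622 per hour.
The exponential is memoryless, so the remaining time is again Exp(λ): the condition X > 5960 is irrelevant.
P(X > 2481) = e^(−0.52751) ≈ 0.590.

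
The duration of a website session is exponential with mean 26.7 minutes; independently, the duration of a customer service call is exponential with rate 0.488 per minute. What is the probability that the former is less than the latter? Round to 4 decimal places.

0.0713

λ_1 = 1/26.7 = 0.0374532, λ_2 = 0.488.
For independent exponentials, P(the former < the latter) = λ_1/(λ_1+λ_2) = 0.0374532/0.525453 ≈ 0.0713.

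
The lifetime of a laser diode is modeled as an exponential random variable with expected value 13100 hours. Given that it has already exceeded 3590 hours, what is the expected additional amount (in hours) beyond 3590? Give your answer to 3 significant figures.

The rate is λ = 1/13100 = 0.0000763359 per hour.
By memorylessness, the remaining amount past any threshold is again Exp(λ) with mean 1/λ = 13100 hours.

13100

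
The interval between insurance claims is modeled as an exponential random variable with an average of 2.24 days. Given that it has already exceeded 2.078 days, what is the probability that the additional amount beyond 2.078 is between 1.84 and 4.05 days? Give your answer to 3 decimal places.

0.276

The rate is λ = 1/2.24 = 0.446429 per day.
Memoryless: the residual past 2.078 is again Exp(λ).
P(1.84 < residual < 4.05) = e^(−λ·1.84) − e^(−λ·4.05) = 0.43980 − 0.16398 ≈ 0.276.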